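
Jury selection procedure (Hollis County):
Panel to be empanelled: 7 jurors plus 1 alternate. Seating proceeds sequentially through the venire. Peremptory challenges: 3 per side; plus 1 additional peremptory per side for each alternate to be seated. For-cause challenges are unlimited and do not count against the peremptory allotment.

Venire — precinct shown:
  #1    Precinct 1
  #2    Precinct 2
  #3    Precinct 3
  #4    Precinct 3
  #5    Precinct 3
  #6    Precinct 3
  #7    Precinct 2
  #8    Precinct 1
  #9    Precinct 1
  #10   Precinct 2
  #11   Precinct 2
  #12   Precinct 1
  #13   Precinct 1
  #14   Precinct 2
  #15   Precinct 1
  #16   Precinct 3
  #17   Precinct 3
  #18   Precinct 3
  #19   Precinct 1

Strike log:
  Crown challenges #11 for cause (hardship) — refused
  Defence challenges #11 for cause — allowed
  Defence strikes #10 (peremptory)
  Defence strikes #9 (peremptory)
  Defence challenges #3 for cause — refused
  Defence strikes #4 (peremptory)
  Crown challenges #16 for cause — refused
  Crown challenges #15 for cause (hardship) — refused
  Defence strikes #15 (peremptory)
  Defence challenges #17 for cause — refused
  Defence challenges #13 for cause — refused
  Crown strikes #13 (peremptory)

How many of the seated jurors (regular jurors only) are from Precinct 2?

2

Removed: #4, #9, #10, #11, #13, #15.
Seated jurors 1–7: #1, #2, #3, #5, #6, #7, #8 (alternates #12 not counted).
Of those, in Precinct 2: #2, #7 → 2.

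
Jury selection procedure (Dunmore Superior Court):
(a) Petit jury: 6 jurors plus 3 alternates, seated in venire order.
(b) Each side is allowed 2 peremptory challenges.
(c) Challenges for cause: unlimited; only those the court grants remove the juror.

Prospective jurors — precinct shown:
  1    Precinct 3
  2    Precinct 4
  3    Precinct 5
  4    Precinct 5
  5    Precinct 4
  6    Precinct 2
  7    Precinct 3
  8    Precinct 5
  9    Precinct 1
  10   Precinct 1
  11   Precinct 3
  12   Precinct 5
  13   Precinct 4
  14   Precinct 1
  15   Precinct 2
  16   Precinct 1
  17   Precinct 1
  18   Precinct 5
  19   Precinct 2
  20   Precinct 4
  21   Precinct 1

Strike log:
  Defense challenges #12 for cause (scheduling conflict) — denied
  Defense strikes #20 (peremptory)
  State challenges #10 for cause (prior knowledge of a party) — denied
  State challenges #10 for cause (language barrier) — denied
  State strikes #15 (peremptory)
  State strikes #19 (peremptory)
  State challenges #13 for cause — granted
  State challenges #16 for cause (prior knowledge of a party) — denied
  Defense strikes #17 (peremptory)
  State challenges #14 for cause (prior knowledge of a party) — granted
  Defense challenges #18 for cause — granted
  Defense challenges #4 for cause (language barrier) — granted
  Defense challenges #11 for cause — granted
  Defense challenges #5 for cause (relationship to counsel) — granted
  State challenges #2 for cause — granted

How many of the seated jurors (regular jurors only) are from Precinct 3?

Removed: #2, #4, #5, #11, #13, #14, #15, #17, #18, #19, #20.
Seated jurors 1–6: #1, #3, #6, #7, #8, #9 (alternates #10, #12, #16 not counted).
Of those, in Precinct 3: #1, #7 → 2.

2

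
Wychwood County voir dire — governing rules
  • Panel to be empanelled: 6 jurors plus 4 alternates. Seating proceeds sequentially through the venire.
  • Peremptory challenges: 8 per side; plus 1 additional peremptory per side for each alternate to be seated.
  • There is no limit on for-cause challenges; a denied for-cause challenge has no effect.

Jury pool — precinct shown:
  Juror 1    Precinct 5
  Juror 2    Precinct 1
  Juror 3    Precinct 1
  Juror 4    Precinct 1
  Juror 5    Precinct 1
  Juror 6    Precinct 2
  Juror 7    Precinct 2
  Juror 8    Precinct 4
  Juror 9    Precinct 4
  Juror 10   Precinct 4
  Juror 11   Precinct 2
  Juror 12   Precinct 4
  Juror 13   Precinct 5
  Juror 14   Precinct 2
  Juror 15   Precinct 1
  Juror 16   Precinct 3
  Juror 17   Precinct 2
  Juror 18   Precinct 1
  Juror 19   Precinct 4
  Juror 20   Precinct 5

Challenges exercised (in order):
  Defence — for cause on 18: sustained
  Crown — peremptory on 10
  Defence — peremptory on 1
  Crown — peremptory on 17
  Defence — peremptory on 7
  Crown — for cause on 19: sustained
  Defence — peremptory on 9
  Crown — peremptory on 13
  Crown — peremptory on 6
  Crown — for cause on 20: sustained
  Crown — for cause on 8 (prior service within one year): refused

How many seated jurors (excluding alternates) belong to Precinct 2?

1

Removed: #1, #6, #7, #9, #10, #13, #17, #18, #19, #20.
Seated jurors 1–6: #2, #3, #4, #5, #8, #11 (alternates #12, #14, #15, #16 not counted).
Of those, in Precinct 2: #11 → 1.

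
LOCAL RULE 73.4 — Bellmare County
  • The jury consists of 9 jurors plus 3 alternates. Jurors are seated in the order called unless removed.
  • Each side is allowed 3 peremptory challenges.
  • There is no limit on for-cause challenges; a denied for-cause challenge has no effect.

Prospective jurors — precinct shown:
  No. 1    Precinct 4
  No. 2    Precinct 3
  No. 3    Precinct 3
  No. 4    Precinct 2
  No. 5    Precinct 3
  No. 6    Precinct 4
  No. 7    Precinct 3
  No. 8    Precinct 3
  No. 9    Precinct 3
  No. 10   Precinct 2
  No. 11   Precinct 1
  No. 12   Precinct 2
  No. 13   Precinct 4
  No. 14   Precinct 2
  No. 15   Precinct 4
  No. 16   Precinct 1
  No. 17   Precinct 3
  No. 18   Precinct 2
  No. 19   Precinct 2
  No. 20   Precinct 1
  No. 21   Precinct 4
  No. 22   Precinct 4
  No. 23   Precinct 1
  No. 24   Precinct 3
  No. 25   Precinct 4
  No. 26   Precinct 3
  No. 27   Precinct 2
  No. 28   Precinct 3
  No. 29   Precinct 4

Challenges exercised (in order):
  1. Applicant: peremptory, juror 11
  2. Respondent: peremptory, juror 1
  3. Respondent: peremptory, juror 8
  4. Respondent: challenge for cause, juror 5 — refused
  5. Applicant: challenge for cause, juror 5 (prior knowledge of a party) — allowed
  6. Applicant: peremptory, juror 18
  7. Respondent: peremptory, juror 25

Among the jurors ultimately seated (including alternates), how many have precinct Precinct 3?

4

Removed: #1, #5, #8, #11, #18, #25.
Seated (12 incl. alternates): #2, #3, #4, #6, #7, #9, #10, #12, #13, #14, #15, #16.
Of those, in Precinct 3: #2, #3, #7, #9 → 4.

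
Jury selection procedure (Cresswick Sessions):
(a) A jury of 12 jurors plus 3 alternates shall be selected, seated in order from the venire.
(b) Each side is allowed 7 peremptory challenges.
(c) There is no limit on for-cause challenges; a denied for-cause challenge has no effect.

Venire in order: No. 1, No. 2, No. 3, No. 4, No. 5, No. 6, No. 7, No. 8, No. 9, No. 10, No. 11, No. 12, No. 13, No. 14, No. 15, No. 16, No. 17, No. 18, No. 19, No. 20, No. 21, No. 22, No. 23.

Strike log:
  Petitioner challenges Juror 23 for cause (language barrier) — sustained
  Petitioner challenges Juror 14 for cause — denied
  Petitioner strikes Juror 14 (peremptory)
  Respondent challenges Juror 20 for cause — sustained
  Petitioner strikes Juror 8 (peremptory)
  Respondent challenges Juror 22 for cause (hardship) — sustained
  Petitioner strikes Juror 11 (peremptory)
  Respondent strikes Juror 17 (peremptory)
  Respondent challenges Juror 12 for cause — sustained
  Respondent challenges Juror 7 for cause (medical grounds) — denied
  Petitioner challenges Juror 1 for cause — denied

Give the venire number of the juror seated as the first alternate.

18

Removed: #8, #11, #12, #14, #17, #20, #22, #23. (#1, #7 stay — for-cause denied.)
Filling seats in venire order through position 13: #1, #2, #3, #4, #5, #6, #7, #9, #10, #13, #15, #16, #18.
So alternate 1 is #18.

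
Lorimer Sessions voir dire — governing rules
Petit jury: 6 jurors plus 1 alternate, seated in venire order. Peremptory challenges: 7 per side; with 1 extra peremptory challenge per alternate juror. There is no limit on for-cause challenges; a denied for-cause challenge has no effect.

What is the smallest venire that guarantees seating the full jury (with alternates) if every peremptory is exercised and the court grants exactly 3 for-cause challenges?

26

Seats to fill: 6 + 1 alternates = 7.
Peremptories: 7 + 1×1 = 8 per side × 2 sides = 16.
For-cause removals: 3.
Minimum venire: 7 + 16 + 3 = 26.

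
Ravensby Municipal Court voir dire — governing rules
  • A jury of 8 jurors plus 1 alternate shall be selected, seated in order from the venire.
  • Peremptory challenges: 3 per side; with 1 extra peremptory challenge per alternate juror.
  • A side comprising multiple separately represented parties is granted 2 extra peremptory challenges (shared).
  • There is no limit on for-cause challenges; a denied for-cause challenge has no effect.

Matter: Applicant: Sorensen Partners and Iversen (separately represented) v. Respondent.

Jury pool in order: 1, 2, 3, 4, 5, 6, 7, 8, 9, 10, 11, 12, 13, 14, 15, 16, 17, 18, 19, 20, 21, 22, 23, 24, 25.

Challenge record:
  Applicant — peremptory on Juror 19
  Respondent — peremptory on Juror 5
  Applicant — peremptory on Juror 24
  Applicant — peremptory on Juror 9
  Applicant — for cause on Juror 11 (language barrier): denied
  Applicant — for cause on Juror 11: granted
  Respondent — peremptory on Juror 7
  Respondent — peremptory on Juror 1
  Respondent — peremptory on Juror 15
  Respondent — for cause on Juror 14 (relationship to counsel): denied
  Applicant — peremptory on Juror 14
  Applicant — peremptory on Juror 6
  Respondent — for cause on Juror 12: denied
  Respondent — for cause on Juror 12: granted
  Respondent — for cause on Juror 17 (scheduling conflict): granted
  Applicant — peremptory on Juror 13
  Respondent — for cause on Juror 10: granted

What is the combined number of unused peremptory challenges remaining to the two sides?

Applicant allotment: 3 base + 1 × 1 alternate + 2 multi-party = 6. Respondent allotment: 3 base + 1 × 1 alternate = 4.
Applicant peremptories used: #19, #24, #9, #14, #6, #13 — 6 (for-cause on #11, #11 don't count).
Respondent peremptories used: #5, #7, #1, #15 — 4 (for-cause on #14, #12, #12, #17, #10 don't count).
Remaining: (6 − 6) + (4 − 4) = 0.

0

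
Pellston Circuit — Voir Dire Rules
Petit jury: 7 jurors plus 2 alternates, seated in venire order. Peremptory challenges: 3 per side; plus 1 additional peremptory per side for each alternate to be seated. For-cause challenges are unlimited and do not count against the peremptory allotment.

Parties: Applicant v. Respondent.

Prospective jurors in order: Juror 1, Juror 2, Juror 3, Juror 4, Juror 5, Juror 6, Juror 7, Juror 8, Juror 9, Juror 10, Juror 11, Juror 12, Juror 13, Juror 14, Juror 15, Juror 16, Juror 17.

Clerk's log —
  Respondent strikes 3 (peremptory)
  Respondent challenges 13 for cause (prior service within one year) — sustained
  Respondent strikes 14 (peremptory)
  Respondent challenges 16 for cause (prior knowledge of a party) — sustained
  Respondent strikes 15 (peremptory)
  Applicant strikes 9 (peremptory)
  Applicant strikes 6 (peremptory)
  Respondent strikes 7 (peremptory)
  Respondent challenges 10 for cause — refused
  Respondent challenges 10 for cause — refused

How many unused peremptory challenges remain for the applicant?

Applicant allotment: 3 base + 1 × 2 alternates = 5.
Applicant peremptories used: #9, #6 — 2.
Remaining: 5 − 2 = 3.

3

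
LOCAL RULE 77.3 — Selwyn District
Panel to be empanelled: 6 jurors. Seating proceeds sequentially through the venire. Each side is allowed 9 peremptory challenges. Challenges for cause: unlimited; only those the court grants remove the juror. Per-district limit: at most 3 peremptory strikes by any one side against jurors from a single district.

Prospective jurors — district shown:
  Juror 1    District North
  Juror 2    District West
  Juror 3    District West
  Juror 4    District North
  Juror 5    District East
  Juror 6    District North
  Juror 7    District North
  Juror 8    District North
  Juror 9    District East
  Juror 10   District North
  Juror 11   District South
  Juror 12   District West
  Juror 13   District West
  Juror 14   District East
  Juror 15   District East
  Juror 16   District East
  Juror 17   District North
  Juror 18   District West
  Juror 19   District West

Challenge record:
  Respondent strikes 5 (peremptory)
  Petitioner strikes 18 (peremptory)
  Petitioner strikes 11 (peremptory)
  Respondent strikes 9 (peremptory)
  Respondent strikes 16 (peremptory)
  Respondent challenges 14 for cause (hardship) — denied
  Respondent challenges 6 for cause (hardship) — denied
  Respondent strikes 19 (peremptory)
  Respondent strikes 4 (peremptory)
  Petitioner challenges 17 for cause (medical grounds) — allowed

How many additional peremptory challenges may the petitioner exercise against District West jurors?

Petitioner peremptories so far: #18, #11 — 2 of 9 used, 7 left overall.
Against District West: #18 — 1 used; per-district cap 3 leaves 2.
Binding limit: min(7, 2) = 2.

2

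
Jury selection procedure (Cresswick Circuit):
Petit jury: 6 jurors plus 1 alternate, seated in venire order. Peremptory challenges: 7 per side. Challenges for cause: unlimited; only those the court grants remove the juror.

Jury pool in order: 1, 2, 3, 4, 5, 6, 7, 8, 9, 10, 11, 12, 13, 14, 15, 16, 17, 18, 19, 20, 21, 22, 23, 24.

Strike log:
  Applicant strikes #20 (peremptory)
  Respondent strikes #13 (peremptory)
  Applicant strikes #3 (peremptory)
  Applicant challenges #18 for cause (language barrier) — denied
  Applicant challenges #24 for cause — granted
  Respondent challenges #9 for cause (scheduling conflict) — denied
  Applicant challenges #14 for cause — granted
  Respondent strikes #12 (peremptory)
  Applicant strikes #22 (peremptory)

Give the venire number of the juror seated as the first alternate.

Removed: #3, #12, #13, #14, #20, #22, #24. (#9, #18 stay — for-cause denied.)
Seating in order: seats 1–6 → #1, #2, #4, #5, #6, #7; alternates → #8.
So alternate 1 is #8.

8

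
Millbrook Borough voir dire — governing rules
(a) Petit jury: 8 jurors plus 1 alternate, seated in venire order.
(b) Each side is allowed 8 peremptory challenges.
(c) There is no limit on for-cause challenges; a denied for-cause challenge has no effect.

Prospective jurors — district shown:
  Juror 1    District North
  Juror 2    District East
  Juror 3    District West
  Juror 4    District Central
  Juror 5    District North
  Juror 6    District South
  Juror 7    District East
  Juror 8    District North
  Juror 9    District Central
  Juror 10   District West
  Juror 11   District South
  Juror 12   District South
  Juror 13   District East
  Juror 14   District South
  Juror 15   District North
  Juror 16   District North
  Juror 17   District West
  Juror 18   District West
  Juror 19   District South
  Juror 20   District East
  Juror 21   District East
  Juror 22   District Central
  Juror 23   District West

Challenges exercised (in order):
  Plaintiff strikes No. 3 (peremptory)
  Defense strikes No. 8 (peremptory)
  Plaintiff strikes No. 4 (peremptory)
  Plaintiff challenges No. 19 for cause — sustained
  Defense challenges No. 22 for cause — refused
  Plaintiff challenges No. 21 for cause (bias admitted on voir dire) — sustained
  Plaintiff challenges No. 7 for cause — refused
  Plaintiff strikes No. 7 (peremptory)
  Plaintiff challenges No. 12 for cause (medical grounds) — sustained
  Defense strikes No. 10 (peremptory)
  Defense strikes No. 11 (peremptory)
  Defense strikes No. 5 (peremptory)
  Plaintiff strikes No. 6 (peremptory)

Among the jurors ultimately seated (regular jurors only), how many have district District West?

1

Removed: #3, #4, #5, #6, #7, #8, #10, #11, #12, #19, #21.
Seated jurors 1–8: #1, #2, #9, #13, #14, #15, #16, #17 (alternates #18 not counted).
Of those, in District West: #17 → 1.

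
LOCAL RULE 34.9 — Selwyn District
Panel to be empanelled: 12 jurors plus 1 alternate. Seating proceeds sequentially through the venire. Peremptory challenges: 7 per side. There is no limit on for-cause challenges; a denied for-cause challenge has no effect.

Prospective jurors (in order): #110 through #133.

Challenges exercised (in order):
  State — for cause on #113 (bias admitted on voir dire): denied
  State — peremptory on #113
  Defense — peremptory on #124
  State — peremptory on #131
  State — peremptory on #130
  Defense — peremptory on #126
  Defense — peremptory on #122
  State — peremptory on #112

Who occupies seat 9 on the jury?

120

Removed: #112, #113, #122, #124, #126, #130, #131.
Filling seats in venire order through position 9: #110, #111, #114, #115, #116, #117, #118, #119, #120.
So seat 9 is #120.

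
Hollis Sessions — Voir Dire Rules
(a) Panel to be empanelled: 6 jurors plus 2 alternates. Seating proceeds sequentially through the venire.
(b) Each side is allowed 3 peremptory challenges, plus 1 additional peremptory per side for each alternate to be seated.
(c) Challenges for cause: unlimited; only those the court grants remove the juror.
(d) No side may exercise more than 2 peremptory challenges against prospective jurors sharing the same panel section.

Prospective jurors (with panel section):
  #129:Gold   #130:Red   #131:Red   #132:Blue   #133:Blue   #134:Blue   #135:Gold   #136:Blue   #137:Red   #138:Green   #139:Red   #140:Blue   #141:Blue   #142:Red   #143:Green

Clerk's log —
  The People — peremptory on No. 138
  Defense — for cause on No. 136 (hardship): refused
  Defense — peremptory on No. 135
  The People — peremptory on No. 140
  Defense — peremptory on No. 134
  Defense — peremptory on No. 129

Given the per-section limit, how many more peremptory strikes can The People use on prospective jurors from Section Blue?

1

The People peremptories so far: #138, #140 — 2 of 5 used, 3 left overall.
Against Section Blue: #140 — 1 used; per-section cap 2 leaves 1.
Binding limit: min(3, 1) = 1.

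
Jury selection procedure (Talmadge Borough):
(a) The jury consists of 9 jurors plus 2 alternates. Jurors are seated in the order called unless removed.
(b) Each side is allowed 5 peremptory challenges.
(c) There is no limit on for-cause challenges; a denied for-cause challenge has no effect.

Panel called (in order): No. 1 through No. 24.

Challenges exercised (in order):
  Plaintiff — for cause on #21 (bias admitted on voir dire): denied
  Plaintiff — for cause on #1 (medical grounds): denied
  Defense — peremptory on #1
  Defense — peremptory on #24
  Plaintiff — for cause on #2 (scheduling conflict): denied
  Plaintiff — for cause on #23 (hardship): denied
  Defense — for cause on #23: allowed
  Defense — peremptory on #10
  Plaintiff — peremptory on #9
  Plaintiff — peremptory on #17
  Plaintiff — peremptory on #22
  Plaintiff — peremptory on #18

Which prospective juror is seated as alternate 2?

Removed: #1, #9, #10, #17, #18, #22, #23, #24. (#2, #21 stay — for-cause denied.)
Filling seats in venire order through position 11: #2, #3, #4, #5, #6, #7, #8, #11, #12, #13, #14.
So alternate 2 is #14.

14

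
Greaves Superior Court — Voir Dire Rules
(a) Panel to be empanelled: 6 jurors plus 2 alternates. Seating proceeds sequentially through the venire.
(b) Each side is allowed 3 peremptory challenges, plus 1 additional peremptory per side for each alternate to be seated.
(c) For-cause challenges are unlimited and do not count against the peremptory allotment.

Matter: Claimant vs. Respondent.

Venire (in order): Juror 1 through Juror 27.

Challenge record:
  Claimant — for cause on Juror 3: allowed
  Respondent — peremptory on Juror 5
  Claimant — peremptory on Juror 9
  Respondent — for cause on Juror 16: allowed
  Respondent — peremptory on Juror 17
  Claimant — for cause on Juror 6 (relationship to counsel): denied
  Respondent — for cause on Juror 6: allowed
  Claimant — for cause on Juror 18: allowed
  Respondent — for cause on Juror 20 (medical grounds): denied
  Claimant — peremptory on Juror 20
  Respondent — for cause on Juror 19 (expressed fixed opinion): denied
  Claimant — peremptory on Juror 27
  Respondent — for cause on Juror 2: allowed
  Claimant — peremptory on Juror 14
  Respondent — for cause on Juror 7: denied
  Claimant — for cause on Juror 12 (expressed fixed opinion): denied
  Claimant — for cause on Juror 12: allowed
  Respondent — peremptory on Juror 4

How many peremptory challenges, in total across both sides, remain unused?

Claimant allotment: 3 base + 1 × 2 alternates = 5. Respondent allotment: 3 base + 1 × 2 alternates = 5.
Claimant peremptories used: #9, #20, #27, #14 — 4 (for-cause on #3, #6, #18, #12, #12 don't count).
Respondent peremptories used: #5, #17, #4 — 3 (for-cause on #16, #6, #20, #19, #2, #7 don't count).
Remaining: (5 − 4) + (5 − 3) = 3.

3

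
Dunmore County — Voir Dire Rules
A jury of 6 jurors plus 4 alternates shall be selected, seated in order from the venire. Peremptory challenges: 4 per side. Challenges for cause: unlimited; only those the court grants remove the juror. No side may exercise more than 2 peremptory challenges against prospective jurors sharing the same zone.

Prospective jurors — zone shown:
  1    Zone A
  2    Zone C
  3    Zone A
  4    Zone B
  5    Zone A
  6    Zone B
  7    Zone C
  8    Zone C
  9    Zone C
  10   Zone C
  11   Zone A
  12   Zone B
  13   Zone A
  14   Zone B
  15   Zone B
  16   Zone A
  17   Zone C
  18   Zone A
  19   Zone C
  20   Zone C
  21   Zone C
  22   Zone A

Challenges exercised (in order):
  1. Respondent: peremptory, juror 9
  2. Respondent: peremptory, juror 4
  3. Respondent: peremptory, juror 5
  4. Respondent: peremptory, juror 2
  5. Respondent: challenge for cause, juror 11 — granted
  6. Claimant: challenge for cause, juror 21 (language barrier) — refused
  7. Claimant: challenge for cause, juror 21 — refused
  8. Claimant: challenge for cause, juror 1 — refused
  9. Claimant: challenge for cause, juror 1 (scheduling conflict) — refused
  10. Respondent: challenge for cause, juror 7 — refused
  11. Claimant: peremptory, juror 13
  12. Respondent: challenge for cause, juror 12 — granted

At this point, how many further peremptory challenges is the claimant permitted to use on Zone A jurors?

1

Claimant peremptories so far: #13 — 1 of 4 used, 3 left overall.
Against Zone A: #13 — 1 used; per-zone cap 2 leaves 1.
Binding limit: min(3, 1) = 1.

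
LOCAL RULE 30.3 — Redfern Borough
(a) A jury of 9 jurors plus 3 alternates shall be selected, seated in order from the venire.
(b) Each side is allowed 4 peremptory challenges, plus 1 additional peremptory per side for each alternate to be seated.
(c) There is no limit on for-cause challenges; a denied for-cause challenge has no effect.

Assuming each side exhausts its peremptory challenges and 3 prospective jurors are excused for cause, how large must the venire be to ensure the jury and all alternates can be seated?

29

Seats to fill: 9 + 3 alternates = 12.
Peremptories: 4 + 1×3 = 7 per side × 2 sides = 14.
For-cause removals: 3.
Minimum venire: 12 + 14 + 3 = 29.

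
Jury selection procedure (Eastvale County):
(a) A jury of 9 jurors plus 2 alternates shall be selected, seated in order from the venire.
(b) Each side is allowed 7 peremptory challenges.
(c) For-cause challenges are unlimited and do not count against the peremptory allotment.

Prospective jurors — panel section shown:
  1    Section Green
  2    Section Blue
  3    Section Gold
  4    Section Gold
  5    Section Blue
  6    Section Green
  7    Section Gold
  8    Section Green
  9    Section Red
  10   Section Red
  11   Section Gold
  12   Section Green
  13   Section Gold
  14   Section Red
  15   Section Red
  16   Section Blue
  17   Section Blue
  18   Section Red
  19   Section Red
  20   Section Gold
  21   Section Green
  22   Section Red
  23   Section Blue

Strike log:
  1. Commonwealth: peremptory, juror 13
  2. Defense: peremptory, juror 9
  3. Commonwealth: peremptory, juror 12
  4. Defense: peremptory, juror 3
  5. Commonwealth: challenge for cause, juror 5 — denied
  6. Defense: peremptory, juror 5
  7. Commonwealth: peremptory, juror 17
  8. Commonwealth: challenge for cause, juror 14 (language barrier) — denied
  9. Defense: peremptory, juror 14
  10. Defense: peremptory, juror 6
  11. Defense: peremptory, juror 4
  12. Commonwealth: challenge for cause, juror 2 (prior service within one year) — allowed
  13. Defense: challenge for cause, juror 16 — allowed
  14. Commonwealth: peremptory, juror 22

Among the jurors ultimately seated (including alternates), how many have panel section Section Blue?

1

Removed: #2, #3, #4, #5, #6, #9, #12, #13, #14, #16, #17, #22.
Seated (11 incl. alternates): #1, #7, #8, #10, #11, #15, #18, #19, #20, #21, #23.
Of those, in Section Blue: #23 → 1.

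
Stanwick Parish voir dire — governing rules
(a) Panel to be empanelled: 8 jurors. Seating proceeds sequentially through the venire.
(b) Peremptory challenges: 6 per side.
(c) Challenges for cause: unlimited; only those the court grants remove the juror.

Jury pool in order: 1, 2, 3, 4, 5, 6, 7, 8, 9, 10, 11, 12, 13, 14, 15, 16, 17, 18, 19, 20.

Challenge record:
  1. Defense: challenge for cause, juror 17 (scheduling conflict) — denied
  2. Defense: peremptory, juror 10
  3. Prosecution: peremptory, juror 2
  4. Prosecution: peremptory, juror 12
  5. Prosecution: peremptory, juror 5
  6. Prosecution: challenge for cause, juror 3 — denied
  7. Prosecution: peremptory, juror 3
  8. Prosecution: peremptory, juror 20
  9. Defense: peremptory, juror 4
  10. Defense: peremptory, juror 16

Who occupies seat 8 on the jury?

Removed: #2, #3, #4, #5, #10, #12, #16, #20. (#17 stays — for-cause denied.)
Seating in order: seats 1–8 → #1, #6, #7, #8, #9, #11, #13, #14.
So seat 8 is #14.

14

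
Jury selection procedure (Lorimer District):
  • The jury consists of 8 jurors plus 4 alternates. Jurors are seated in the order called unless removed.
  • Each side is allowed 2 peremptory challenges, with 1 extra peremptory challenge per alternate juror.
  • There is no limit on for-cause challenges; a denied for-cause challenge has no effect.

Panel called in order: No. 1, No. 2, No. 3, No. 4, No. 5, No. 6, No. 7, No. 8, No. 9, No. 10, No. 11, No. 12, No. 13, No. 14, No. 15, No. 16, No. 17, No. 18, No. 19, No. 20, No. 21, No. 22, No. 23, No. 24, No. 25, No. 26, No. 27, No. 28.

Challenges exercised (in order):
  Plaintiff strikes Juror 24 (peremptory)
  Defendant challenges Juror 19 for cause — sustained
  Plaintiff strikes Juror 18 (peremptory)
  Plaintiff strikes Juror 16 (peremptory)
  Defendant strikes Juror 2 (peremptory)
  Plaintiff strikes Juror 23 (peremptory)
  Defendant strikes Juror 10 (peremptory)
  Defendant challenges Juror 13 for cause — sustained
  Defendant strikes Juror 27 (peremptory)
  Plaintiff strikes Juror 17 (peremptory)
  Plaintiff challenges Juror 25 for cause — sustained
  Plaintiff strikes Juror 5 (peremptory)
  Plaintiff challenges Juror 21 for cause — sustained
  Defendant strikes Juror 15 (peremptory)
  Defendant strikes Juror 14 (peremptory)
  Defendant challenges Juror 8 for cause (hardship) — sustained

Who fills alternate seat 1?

20

Removed: #2, #5, #8, #10, #13, #14, #15, #16, #17, #18, #19, #21, #23, #24, #25, #27.
Filling seats in venire order through position 9: #1, #3, #4, #6, #7, #9, #11, #12, #20.
So alternate 1 is #20.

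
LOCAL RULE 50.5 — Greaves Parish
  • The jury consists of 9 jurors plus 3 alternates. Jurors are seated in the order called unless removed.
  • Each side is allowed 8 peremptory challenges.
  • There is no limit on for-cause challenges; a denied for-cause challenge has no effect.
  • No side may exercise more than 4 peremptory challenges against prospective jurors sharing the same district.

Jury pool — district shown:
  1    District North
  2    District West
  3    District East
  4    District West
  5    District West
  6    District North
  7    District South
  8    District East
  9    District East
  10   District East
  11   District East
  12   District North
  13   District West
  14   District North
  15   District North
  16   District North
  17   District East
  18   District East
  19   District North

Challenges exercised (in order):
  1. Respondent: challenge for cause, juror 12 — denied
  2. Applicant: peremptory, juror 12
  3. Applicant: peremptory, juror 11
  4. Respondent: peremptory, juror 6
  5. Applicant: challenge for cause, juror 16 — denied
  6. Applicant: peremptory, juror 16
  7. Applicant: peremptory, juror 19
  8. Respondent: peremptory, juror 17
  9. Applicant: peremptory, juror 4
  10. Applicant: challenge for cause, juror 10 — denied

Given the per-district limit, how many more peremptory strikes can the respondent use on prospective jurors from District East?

3

Respondent peremptories so far: #6, #17 — 2 of 8 used, 6 left overall.
Against District East: #17 — 1 used; per-district cap 4 leaves 3.
Binding limit: min(6, 3) = 3.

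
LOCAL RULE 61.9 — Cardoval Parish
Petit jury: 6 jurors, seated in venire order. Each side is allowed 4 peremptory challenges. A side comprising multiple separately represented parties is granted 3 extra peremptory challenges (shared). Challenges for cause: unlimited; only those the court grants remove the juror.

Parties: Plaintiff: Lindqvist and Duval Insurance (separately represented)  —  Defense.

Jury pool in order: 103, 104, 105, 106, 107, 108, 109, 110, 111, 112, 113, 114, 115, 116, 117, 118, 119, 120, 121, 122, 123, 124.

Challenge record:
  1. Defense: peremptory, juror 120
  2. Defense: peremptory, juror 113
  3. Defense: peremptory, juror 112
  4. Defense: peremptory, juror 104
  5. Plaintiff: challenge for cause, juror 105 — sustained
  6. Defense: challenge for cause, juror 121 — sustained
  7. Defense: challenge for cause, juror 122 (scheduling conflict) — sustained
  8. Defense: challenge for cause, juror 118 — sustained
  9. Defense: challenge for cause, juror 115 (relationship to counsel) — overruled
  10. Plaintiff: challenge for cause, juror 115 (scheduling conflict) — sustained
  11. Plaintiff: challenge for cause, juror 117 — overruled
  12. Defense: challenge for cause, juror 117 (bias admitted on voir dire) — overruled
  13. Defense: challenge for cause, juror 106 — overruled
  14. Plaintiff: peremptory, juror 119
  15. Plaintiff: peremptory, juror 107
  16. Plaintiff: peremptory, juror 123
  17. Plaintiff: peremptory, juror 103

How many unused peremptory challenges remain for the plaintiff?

Plaintiff allotment: 4 base + 3 multi-party = 7.
Plaintiff peremptories used: #119, #107, #123, #103 — 4 (for-cause on #105, #115, #117 don't count).
Remaining: 7 − 4 = 3.

3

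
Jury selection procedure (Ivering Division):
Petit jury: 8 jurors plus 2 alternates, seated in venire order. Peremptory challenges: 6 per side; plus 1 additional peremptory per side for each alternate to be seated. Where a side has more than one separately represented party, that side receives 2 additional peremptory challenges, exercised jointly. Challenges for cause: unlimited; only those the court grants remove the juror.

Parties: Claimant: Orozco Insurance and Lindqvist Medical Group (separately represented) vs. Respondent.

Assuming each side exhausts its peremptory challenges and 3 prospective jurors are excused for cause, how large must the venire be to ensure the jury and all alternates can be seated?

Seats to fill: 8 + 2 alternates = 10.
Peremptories — Claimant: 6 + 1×2 + 2 = 10; Respondent: 6 + 1×2 = 8; total 18.
For-cause removals: 3.
Minimum venire: 10 + 18 + 3 = 31.

31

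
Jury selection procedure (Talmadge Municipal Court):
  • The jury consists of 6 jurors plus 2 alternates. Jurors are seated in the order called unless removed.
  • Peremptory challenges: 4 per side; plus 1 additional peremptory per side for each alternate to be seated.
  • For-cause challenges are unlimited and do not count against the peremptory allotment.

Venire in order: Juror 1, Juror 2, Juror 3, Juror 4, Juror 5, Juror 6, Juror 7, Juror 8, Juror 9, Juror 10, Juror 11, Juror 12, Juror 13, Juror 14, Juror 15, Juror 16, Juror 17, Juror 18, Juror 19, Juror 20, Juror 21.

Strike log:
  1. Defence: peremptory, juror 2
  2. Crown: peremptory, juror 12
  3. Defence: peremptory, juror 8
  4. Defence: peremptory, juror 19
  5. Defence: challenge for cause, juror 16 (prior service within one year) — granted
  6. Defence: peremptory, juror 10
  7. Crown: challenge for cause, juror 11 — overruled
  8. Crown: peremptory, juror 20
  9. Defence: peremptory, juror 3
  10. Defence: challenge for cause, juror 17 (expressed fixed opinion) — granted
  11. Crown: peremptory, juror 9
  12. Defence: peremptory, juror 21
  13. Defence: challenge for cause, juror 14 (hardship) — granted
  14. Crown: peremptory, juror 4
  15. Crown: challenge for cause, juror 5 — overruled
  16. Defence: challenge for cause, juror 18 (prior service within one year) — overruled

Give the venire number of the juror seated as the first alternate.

Removed: #2, #3, #4, #8, #9, #10, #12, #14, #16, #17, #19, #20, #21. (#5, #11, #18 stay — for-cause denied.)
Seating in order: seats 1–6 → #1, #5, #6, #7, #11, #13; alternates → #15, #18.
So alternate 1 is #15.

15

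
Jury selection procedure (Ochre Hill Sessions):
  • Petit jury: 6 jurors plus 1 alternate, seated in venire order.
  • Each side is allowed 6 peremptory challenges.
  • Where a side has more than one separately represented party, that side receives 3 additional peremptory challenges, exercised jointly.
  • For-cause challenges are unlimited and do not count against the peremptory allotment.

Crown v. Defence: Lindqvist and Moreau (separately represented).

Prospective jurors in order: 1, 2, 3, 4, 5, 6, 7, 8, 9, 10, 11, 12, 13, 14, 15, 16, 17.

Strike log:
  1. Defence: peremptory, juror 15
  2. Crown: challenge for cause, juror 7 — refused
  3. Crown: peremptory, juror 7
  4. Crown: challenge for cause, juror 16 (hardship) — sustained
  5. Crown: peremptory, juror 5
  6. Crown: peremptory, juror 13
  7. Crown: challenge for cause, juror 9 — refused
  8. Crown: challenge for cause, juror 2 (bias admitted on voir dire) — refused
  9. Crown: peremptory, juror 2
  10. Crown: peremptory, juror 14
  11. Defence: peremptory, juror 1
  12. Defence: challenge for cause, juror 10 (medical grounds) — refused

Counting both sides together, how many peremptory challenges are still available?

8

Crown allotment: 6. Defence allotment: 6 base + 3 multi-party = 9.
Crown peremptories used: #7, #5, #13, #2, #14 — 5 (for-cause on #7, #16, #9, #2 don't count).
Defence peremptories used: #15, #1 — 2 (the for-cause on #10 doesn't count).
Remaining: (6 − 5) + (9 − 2) = 8.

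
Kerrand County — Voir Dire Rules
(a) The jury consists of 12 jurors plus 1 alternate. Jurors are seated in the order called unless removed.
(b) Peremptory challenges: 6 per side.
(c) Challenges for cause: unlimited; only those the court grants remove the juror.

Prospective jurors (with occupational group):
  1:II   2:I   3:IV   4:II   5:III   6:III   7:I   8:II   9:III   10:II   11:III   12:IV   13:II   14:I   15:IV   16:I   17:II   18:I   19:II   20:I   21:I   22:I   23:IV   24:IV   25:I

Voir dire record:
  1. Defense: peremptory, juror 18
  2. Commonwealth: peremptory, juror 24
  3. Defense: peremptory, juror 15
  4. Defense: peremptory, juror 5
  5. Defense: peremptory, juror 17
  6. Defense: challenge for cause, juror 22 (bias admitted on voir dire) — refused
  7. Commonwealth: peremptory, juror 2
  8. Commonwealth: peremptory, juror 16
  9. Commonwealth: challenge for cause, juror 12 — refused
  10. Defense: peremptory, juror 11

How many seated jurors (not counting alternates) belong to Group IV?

2

Removed: #2, #5, #11, #15, #16, #17, #18, #24.
Seated jurors 1–12: #1, #3, #4, #6, #7, #8, #9, #10, #12, #13, #14, #19 (alternates #20 not counted).
Of those, in Group IV: #3, #12 → 2.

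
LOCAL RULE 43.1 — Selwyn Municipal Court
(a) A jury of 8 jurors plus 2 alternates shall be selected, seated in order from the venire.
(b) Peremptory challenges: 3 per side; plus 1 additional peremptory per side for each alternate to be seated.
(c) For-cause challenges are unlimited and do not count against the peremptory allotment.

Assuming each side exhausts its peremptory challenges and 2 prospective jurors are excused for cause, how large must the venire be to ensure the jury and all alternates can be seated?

22

Seats to fill: 8 + 2 alternates = 10.
Peremptories: 3 + 1×2 = 5 per side × 2 sides = 10.
For-cause removals: 2.
Minimum venire: 10 + 10 + 2 = 22.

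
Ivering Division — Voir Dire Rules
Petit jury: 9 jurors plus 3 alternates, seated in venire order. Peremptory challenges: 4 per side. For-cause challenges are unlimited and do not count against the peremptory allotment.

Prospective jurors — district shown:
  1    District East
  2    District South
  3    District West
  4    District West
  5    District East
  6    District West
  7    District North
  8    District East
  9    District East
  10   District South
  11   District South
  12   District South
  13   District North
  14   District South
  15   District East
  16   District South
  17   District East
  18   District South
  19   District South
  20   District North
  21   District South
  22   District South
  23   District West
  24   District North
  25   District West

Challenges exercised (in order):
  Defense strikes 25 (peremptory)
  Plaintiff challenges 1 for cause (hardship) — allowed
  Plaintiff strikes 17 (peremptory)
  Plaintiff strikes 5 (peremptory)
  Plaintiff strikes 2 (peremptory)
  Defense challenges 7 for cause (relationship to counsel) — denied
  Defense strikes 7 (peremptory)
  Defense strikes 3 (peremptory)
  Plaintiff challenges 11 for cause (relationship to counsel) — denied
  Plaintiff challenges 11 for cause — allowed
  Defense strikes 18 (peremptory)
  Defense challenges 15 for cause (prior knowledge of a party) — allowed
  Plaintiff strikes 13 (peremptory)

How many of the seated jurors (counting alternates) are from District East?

2

Removed: #1, #2, #3, #5, #7, #11, #13, #15, #17, #18, #25.
Seated (12 incl. alternates): #4, #6, #8, #9, #10, #12, #14, #16, #19, #20, #21, #22.
Of those, in District East: #8, #9 → 2.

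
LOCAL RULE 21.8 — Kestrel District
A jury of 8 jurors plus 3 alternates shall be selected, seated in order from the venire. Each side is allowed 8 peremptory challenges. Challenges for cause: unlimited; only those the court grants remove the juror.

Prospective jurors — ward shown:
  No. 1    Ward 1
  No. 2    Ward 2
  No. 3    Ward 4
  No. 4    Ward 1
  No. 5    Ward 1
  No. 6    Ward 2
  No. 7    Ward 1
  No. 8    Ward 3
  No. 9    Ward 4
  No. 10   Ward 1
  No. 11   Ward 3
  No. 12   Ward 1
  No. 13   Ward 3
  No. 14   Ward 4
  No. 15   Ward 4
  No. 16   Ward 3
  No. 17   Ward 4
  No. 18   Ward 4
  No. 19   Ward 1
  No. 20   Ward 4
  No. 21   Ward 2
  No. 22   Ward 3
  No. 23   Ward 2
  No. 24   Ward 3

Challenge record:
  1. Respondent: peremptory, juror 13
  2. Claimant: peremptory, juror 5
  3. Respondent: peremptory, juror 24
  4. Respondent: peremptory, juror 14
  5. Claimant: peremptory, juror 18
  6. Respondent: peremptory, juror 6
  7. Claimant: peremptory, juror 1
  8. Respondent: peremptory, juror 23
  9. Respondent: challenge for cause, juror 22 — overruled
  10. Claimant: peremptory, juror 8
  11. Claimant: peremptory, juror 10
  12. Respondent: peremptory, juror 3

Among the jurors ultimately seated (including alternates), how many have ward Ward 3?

2

Removed: #1, #3, #5, #6, #8, #10, #13, #14, #18, #23, #24.
Seated (11 incl. alternates): #2, #4, #7, #9, #11, #12, #15, #16, #17, #19, #20.
Of those, in Ward 3: #11, #16 → 2.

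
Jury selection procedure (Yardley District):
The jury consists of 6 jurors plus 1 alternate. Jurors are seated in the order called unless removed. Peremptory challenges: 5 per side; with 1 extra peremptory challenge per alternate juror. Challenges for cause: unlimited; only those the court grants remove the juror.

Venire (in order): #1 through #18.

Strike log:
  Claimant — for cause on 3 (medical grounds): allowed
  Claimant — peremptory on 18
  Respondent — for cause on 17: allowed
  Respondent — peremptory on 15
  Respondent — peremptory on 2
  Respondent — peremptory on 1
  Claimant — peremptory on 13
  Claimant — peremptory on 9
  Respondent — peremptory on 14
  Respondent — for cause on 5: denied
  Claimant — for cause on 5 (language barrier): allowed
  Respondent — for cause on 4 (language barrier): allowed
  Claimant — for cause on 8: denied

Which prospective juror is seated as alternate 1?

16

Removed: #1, #2, #3, #4, #5, #9, #13, #14, #15, #17, #18. (#8 stays — for-cause denied.)
Seating in order: seats 1–6 → #6, #7, #8, #10, #11, #12; alternates → #16.
So alternate 1 is #16.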